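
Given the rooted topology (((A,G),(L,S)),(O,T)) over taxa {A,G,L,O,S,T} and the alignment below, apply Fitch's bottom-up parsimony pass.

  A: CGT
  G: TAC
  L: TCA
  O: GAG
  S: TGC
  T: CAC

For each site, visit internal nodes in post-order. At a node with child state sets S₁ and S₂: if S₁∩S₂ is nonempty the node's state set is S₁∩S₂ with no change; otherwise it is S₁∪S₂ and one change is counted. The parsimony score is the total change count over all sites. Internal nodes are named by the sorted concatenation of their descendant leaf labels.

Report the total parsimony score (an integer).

[col 0] AG: children A:{C}, G:{T} ∪→ {C,T}; cost 1
[col 0] LS: children L:{T}, S:{T} ∩→ {T}; cost 0
[col 0] AGLS: children AG:{C,T}, LS:{T} ∩→ {T}; cost 0
[col 0] OT: children O:{G}, T:{C} ∪→ {C,G}; cost 1
[col 0] AGLOST: children AGLS:{T}, OT:{C,G} ∪→ {C,G,T}; cost 1
[col 1] AG: children A:{G}, G:{A} ∪→ {A,G}; cost 1
[col 1] LS: children L:{C}, S:{G} ∪→ {C,G}; cost 1
[col 1] AGLS: children AG:{A,G}, LS:{C,G} ∩→ {G}; cost 0
[col 1] OT: children O:{A}, T:{A} ∩→ {A}; cost 0
[col 1] AGLOST: children AGLS:{G}, OT:{A} ∪→ {A,G}; cost 1
[col 2] AG: children A:{T}, G:{C} ∪→ {C,T}; cost 1
[col 2] LS: children L:{A}, S:{C} ∪→ {A,C}; cost 1
[col 2] AGLS: children AG:{C,T}, LS:{A,C} ∩→ {C}; cost 0
[col 2] OT: children O:{G}, T:{C} ∪→ {C,G}; cost 1
[col 2] AGLOST: children AGLS:{C}, OT:{C,G} ∩→ {C}; cost 0
per-site changes: [3, 3, 3]; total = 9

9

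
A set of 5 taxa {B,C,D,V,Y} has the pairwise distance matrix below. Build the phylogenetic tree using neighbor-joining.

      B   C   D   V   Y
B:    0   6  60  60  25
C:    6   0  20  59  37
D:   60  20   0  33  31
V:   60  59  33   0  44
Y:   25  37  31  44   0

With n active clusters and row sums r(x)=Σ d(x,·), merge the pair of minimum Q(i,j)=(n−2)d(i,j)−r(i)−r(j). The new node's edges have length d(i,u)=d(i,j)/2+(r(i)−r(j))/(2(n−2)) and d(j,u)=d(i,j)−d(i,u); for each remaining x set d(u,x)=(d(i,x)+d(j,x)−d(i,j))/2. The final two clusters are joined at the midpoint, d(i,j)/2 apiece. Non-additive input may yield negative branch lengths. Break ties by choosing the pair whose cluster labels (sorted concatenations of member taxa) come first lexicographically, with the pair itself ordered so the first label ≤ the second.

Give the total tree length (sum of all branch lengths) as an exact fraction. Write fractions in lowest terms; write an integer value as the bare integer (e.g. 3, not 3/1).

629/8

iteration 1: select B,C (d=6, Q=-255); attach at lengths (47/6, -11/6); label the merged cluster BC
  updated: d(BC,D)=37, d(BC,V)=113/2, d(BC,Y)=28
iteration 2: select BC,Y (d=28, Q=-337/2); attach at lengths (149/8, 75/8); label the merged cluster BCY
  updated: d(BCY,D)=20, d(BCY,V)=145/4
iteration 3: select BCY,D (d=20, Q=-357/4); attach at lengths (93/8, 67/8); label the merged cluster BCDY
  updated: d(BCDY,V)=197/8
iteration 4: select BCDY,V (d=197/8); attach at lengths (197/16, 197/16); label the merged cluster BCDVY
final tree: ((((B:47/6,C:-11/6):149/8,Y:75/8):93/8,D:67/8):197/16,V:197/16)
total length: 629/8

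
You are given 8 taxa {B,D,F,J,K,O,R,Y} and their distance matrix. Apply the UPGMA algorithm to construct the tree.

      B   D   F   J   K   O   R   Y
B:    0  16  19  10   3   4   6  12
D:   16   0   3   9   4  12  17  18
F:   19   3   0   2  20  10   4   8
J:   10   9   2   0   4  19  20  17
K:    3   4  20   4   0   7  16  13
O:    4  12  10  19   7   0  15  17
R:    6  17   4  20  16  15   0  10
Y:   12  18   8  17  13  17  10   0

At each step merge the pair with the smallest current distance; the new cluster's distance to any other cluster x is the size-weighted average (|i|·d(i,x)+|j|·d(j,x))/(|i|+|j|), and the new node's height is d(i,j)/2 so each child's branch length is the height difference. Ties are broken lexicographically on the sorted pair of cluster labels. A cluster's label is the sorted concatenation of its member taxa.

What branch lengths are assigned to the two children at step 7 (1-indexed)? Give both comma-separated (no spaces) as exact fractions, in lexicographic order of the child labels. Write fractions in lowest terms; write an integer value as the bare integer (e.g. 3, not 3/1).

1. join F+J (d=2) ⇒ FJ; edges |F|=1, |J|=1
  updated: d(B,FJ)=29/2, d(D,FJ)=6, d(FJ,K)=12, d(FJ,O)=29/2, d(FJ,R)=12, d(FJ,Y)=25/2
2. join B+K (d=3) ⇒ BK; edges |B|=3/2, |K|=3/2
  updated: d(BK,D)=10, d(BK,FJ)=53/4, d(BK,O)=11/2, d(BK,R)=11, d(BK,Y)=25/2
3. join BK+O (d=11/2) ⇒ BKO; edges |BK|=5/4, |O|=11/4
  updated: d(BKO,D)=32/3, d(BKO,FJ)=41/3, d(BKO,R)=37/3, d(BKO,Y)=14
4. join D+FJ (d=6) ⇒ DFJ; edges |D|=3, |FJ|=2
  updated: d(BKO,DFJ)=38/3, d(DFJ,R)=41/3, d(DFJ,Y)=43/3
5. join R+Y (d=10) ⇒ RY; edges |R|=5, |Y|=5
  updated: d(BKO,RY)=79/6, d(DFJ,RY)=14
6. join BKO+DFJ (d=38/3) ⇒ BDFJKO; edges |BKO|=43/12, |DFJ|=10/3
  updated: d(BDFJKO,RY)=163/12
7. join BDFJKO+RY (d=163/12) ⇒ BDFJKORY; edges |BDFJKO|=11/24, |RY|=43/24
final tree: ((((B:3/2,K:3/2):5/4,O:11/4):43/12,(D:3,(F:1,J:1):2):10/3):11/24,(R:5,Y:5):43/24)
total length: 199/6

11/24,43/24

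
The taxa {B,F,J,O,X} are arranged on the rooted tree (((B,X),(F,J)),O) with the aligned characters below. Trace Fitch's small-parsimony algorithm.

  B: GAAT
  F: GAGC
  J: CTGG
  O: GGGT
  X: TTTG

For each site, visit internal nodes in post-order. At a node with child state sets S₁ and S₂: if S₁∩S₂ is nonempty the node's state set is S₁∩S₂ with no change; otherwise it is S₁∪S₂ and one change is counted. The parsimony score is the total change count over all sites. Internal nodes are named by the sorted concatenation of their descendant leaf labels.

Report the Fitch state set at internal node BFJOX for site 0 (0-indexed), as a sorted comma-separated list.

G

site 0, node BX: B={G} ∪ X={T} → {G,T} (+1)
site 0, node FJ: F={G} ∪ J={C} → {C,G} (+1)
site 0, node BFJX: BX={G,T} ∩ FJ={C,G} → {G} (+0)
site 0, node BFJOX: BFJX={G} ∩ O={G} → {G} (+0)
site 1, node BX: B={A} ∪ X={T} → {A,T} (+1)
site 1, node FJ: F={A} ∪ J={T} → {A,T} (+1)
site 1, node BFJX: BX={A,T} ∩ FJ={A,T} → {A,T} (+0)
site 1, node BFJOX: BFJX={A,T} ∪ O={G} → {A,G,T} (+1)
site 2, node BX: B={A} ∪ X={T} → {A,T} (+1)
site 2, node FJ: F={G} ∩ J={G} → {G} (+0)
site 2, node BFJX: BX={A,T} ∪ FJ={G} → {A,G,T} (+1)
site 2, node BFJOX: BFJX={A,G,T} ∩ O={G} → {G} (+0)
site 3, node BX: B={T} ∪ X={G} → {G,T} (+1)
site 3, node FJ: F={C} ∪ J={G} → {C,G} (+1)
site 3, node BFJX: BX={G,T} ∩ FJ={C,G} → {G} (+0)
site 3, node BFJOX: BFJX={G} ∪ O={T} → {G,T} (+1)
per-site changes: [2, 3, 2, 3]; total = 10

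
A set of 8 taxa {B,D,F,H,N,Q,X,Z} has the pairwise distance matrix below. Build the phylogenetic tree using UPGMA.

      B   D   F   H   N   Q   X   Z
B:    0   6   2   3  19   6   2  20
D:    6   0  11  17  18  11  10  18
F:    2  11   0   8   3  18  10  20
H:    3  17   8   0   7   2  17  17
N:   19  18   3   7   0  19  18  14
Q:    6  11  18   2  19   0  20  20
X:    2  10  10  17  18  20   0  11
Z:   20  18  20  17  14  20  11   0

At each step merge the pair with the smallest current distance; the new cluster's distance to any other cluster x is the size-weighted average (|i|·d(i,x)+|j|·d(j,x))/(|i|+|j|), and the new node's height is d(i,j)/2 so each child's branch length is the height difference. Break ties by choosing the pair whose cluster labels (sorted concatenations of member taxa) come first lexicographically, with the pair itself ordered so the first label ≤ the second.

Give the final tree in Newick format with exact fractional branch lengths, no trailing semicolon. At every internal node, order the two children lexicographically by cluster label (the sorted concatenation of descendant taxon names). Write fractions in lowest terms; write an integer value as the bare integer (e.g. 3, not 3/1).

step 1: merge (B,F) at d=2; branch lengths B→1, F→1; new cluster BF
  updated: d(BF,D)=17/2, d(BF,H)=11/2, d(BF,N)=11, d(BF,Q)=12, d(BF,X)=6, d(BF,Z)=20
step 2: merge (H,Q) at d=2; branch lengths H→1, Q→1; new cluster HQ
  updated: d(BF,HQ)=35/4, d(D,HQ)=14, d(HQ,N)=13, d(HQ,X)=37/2, d(HQ,Z)=37/2
step 3: merge (BF,X) at d=6; branch lengths BF→2, X→3; new cluster BFX
  updated: d(BFX,D)=9, d(BFX,HQ)=12, d(BFX,N)=40/3, d(BFX,Z)=17
step 4: merge (BFX,D) at d=9; branch lengths BFX→3/2, D→9/2; new cluster BDFX
  updated: d(BDFX,HQ)=25/2, d(BDFX,N)=29/2, d(BDFX,Z)=69/4
step 5: merge (BDFX,HQ) at d=25/2; branch lengths BDFX→7/4, HQ→21/4; new cluster BDFHQX
  updated: d(BDFHQX,N)=14, d(BDFHQX,Z)=53/3
step 6: merge (BDFHQX,N) at d=14; branch lengths BDFHQX→3/4, N→7; new cluster BDFHNQX
  updated: d(BDFHNQX,Z)=120/7
step 7: merge (BDFHNQX,Z) at d=120/7; branch lengths BDFHNQX→11/7, Z→60/7; new cluster BDFHNQXZ
final tree: ((((((B:1,F:1):2,X:3):3/2,D:9/2):7/4,(H:1,Q:1):21/4):3/4,N:7):11/7,Z:60/7)
total length: 1117/28

((((((B:1,F:1):2,X:3):3/2,D:9/2):7/4,(H:1,Q:1):21/4):3/4,N:7):11/7,Z:60/7)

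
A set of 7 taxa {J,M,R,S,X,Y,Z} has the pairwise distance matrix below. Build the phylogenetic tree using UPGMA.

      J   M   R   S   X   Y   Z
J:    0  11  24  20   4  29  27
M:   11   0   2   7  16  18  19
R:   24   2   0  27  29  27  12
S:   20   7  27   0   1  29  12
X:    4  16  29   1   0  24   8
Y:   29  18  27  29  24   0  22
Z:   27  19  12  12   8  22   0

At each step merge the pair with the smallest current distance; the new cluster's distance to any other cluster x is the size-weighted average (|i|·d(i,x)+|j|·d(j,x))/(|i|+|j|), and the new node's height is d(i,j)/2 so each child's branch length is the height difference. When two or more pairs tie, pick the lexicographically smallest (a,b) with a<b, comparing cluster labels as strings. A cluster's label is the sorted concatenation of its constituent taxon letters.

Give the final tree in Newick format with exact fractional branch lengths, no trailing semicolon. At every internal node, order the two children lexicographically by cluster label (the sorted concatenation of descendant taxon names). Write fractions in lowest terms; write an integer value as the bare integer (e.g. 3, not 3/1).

iteration 1: select S,X (d=1); attach at lengths (1/2, 1/2); label the merged cluster SX
  updated: d(J,SX)=12, d(M,SX)=23/2, d(R,SX)=28, d(SX,Y)=53/2, d(SX,Z)=10
iteration 2: select M,R (d=2); attach at lengths (1, 1); label the merged cluster MR
  updated: d(J,MR)=35/2, d(MR,SX)=79/4, d(MR,Y)=45/2, d(MR,Z)=31/2
iteration 3: select SX,Z (d=10); attach at lengths (9/2, 5); label the merged cluster SXZ
  updated: d(J,SXZ)=17, d(MR,SXZ)=55/3, d(SXZ,Y)=25
iteration 4: select J,SXZ (d=17); attach at lengths (17/2, 7/2); label the merged cluster JSXZ
  updated: d(JSXZ,MR)=145/8, d(JSXZ,Y)=26
iteration 5: select JSXZ,MR (d=145/8); attach at lengths (9/16, 129/16); label the merged cluster JMRSXZ
  updated: d(JMRSXZ,Y)=149/6
iteration 6: select JMRSXZ,Y (d=149/6); attach at lengths (161/48, 149/12); label the merged cluster JMRSXYZ
final tree: (((J:17/2,((S:1/2,X:1/2):9/2,Z:5):7/2):9/16,(M:1,R:1):129/16):161/48,Y:149/12)
total length: 2347/48

(((J:17/2,((S:1/2,X:1/2):9/2,Z:5):7/2):9/16,(M:1,R:1):129/16):161/48,Y:149/12)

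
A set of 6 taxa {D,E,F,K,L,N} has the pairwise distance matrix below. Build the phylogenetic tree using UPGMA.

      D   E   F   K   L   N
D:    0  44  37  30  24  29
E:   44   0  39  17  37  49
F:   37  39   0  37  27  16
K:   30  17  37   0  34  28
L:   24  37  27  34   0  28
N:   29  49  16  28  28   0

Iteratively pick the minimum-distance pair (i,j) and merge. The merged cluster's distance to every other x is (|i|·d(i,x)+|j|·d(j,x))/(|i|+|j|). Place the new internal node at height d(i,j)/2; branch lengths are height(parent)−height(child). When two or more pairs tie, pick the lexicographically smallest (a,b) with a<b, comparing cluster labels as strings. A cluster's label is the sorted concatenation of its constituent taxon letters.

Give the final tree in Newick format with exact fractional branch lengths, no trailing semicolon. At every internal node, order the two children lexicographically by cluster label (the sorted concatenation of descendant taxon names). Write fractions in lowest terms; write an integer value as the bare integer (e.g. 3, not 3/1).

iteration 1: select F,N (d=16); attach at lengths (8, 8); label the merged cluster FN
  updated: d(D,FN)=33, d(E,FN)=44, d(FN,K)=65/2, d(FN,L)=55/2
iteration 2: select E,K (d=17); attach at lengths (17/2, 17/2); label the merged cluster EK
  updated: d(D,EK)=37, d(EK,FN)=153/4, d(EK,L)=71/2
iteration 3: select D,L (d=24); attach at lengths (12, 12); label the merged cluster DL
  updated: d(DL,EK)=145/4, d(DL,FN)=121/4
iteration 4: select DL,FN (d=121/4); attach at lengths (25/8, 57/8); label the merged cluster DFLN
  updated: d(DFLN,EK)=149/4
iteration 5: select DFLN,EK (d=149/4); attach at lengths (7/2, 81/8); label the merged cluster DEFKLN
final tree: (((D:12,L:12):25/8,(F:8,N:8):57/8):7/2,(E:17/2,K:17/2):81/8)
total length: 647/8

(((D:12,L:12):25/8,(F:8,N:8):57/8):7/2,(E:17/2,K:17/2):81/8)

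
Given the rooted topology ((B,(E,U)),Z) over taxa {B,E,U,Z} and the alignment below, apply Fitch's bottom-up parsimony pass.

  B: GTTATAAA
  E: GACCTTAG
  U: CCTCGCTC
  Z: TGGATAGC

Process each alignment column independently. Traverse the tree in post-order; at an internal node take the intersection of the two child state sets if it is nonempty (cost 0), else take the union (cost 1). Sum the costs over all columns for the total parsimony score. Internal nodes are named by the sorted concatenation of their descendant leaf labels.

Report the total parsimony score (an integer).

EU@0: {G} ∪ {C} = {C,G} (union, +1)
BEU@0: {G} ∩ {C,G} = {G} (intersection, +0)
BEUZ@0: {G} ∪ {T} = {G,T} (union, +1)
EU@1: {A} ∪ {C} = {A,C} (union, +1)
BEU@1: {T} ∪ {A,C} = {A,C,T} (union, +1)
BEUZ@1: {A,C,T} ∪ {G} = {A,C,G,T} (union, +1)
EU@2: {C} ∪ {T} = {C,T} (union, +1)
BEU@2: {T} ∩ {C,T} = {T} (intersection, +0)
BEUZ@2: {T} ∪ {G} = {G,T} (union, +1)
EU@3: {C} ∩ {C} = {C} (intersection, +0)
BEU@3: {A} ∪ {C} = {A,C} (union, +1)
BEUZ@3: {A,C} ∩ {A} = {A} (intersection, +0)
EU@4: {T} ∪ {G} = {G,T} (union, +1)
BEU@4: {T} ∩ {G,T} = {T} (intersection, +0)
BEUZ@4: {T} ∩ {T} = {T} (intersection, +0)
EU@5: {T} ∪ {C} = {C,T} (union, +1)
BEU@5: {A} ∪ {C,T} = {A,C,T} (union, +1)
BEUZ@5: {A,C,T} ∩ {A} = {A} (intersection, +0)
EU@6: {A} ∪ {T} = {A,T} (union, +1)
BEU@6: {A} ∩ {A,T} = {A} (intersection, +0)
BEUZ@6: {A} ∪ {G} = {A,G} (union, +1)
EU@7: {G} ∪ {C} = {C,G} (union, +1)
BEU@7: {A} ∪ {C,G} = {A,C,G} (union, +1)
BEUZ@7: {A,C,G} ∩ {C} = {C} (intersection, +0)
per-site changes: [2, 3, 2, 1, 1, 2, 2, 2]; total = 15

15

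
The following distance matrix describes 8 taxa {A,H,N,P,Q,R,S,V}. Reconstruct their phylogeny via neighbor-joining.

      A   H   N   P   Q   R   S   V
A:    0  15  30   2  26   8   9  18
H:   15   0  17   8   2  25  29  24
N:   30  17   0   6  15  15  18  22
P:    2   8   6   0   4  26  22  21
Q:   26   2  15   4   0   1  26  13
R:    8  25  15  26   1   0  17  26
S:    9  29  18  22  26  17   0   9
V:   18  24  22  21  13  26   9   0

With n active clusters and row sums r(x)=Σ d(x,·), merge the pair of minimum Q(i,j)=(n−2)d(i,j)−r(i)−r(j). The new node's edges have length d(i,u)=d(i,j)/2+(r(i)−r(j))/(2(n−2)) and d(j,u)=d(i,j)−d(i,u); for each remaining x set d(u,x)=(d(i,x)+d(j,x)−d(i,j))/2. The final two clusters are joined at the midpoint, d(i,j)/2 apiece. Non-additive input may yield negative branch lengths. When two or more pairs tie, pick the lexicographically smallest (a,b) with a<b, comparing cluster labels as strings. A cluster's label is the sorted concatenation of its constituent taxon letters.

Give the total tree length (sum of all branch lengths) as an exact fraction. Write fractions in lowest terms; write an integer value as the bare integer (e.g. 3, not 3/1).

1513/32

step 1: merge (S,V) at d=9, Q=-209; branch lengths S→17/4, V→19/4; new cluster SV
  updated: d(A,SV)=9, d(H,SV)=22, d(N,SV)=31/2, d(P,SV)=17, d(Q,SV)=15, d(R,SV)=17
step 2: merge (Q,R) at d=1, Q=-150; branch lengths Q→-12/5, R→17/5; new cluster QR
  updated: d(A,QR)=33/2, d(H,QR)=13, d(N,QR)=29/2, d(P,QR)=29/2, d(QR,SV)=31/2
step 3: merge (A,SV) at d=9, Q=-231/2; branch lengths A→59/16, SV→85/16; new cluster ASV
  updated: d(ASV,H)=14, d(ASV,N)=73/4, d(ASV,P)=5, d(ASV,QR)=23/2
step 4: merge (N,P) at d=6, Q=-285/4; branch lengths N→161/24, P→-17/24; new cluster NP
  updated: d(ASV,NP)=69/8, d(H,NP)=19/2, d(NP,QR)=23/2
step 5: merge (ASV,QR) at d=23/2, Q=-377/8; branch lengths ASV→169/32, QR→199/32; new cluster AQRSV
  updated: d(AQRSV,H)=31/4, d(AQRSV,NP)=69/16
step 6: merge (AQRSV,H) at d=31/4, Q=-345/16; branch lengths AQRSV→41/32, H→207/32; new cluster AHQRSV
  updated: d(AHQRSV,NP)=97/32
step 7: merge (AHQRSV,NP) at d=97/32; branch lengths AHQRSV→97/64, NP→97/64; new cluster AHNPQRSV
final tree: ((((A:59/16,(S:17/4,V:19/4):85/16):169/32,(Q:-12/5,R:17/5):199/32):41/32,H:207/32):97/64,(N:161/24,P:-17/24):97/64)
total length: 1513/32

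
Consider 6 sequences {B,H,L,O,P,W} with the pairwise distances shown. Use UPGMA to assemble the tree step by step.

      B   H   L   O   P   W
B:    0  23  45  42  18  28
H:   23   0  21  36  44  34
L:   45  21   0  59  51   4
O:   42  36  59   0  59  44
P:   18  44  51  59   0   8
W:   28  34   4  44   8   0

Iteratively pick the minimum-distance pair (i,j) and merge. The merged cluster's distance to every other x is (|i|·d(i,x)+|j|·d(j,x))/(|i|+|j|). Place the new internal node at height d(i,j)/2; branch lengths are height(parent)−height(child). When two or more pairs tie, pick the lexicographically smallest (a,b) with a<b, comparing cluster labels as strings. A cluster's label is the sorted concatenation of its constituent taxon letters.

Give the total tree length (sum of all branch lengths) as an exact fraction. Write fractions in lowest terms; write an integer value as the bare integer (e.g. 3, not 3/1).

step 1: merge (L,W) at d=4; branch lengths L→2, W→2; new cluster LW
  updated: d(B,LW)=73/2, d(H,LW)=55/2, d(LW,O)=103/2, d(LW,P)=59/2
step 2: merge (B,P) at d=18; branch lengths B→9, P→9; new cluster BP
  updated: d(BP,H)=67/2, d(BP,LW)=33, d(BP,O)=101/2
step 3: merge (H,LW) at d=55/2; branch lengths H→55/4, LW→47/4; new cluster HLW
  updated: d(BP,HLW)=199/6, d(HLW,O)=139/3
step 4: merge (BP,HLW) at d=199/6; branch lengths BP→91/12, HLW→17/6; new cluster BHLPW
  updated: d(BHLPW,O)=48
step 5: merge (BHLPW,O) at d=48; branch lengths BHLPW→89/12, O→24; new cluster BHLOPW
final tree: (((B:9,P:9):91/12,(H:55/4,(L:2,W:2):47/4):17/6):89/12,O:24)
total length: 268/3

268/3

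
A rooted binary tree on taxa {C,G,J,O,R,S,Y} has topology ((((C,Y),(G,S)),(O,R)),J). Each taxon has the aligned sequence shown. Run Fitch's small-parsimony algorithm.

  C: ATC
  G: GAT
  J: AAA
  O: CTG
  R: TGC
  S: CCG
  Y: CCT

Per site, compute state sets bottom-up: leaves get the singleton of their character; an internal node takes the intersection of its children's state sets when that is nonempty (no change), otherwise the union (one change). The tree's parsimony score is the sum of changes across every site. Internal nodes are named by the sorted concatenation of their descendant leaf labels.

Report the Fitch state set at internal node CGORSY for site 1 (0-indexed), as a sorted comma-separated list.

[col 0] CY: children C:{A}, Y:{C} ∪→ {A,C}; cost 1
[col 0] GS: children G:{G}, S:{C} ∪→ {C,G}; cost 1
[col 0] CGSY: children CY:{A,C}, GS:{C,G} ∩→ {C}; cost 0
[col 0] OR: children O:{C}, R:{T} ∪→ {C,T}; cost 1
[col 0] CGORSY: children CGSY:{C}, OR:{C,T} ∩→ {C}; cost 0
[col 0] CGJORSY: children CGORSY:{C}, J:{A} ∪→ {A,C}; cost 1
[col 1] CY: children C:{T}, Y:{C} ∪→ {C,T}; cost 1
[col 1] GS: children G:{A}, S:{C} ∪→ {A,C}; cost 1
[col 1] CGSY: children CY:{C,T}, GS:{A,C} ∩→ {C}; cost 0
[col 1] OR: children O:{T}, R:{G} ∪→ {G,T}; cost 1
[col 1] CGORSY: children CGSY:{C}, OR:{G,T} ∪→ {C,G,T}; cost 1
[col 1] CGJORSY: children CGORSY:{C,G,T}, J:{A} ∪→ {A,C,G,T}; cost 1
[col 2] CY: children C:{C}, Y:{T} ∪→ {C,T}; cost 1
[col 2] GS: children G:{T}, S:{G} ∪→ {G,T}; cost 1
[col 2] CGSY: children CY:{C,T}, GS:{G,T} ∩→ {T}; cost 0
[col 2] OR: children O:{G}, R:{C} ∪→ {C,G}; cost 1
[col 2] CGORSY: children CGSY:{T}, OR:{C,G} ∪→ {C,G,T}; cost 1
[col 2] CGJORSY: children CGORSY:{C,G,T}, J:{A} ∪→ {A,C,G,T}; cost 1
per-site changes: [4, 5, 5]; total = 14

C,G,T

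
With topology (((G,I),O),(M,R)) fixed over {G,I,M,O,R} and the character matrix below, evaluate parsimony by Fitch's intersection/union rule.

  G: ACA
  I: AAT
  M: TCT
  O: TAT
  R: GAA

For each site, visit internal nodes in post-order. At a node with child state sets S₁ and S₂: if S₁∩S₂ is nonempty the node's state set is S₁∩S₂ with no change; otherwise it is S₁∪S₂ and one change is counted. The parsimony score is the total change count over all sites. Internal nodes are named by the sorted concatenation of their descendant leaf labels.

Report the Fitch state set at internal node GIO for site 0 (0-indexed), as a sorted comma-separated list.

A,T

[col 0] GI: children G:{A}, I:{A} ∩→ {A}; cost 0
[col 0] GIO: children GI:{A}, O:{T} ∪→ {A,T}; cost 1
[col 0] MR: children M:{T}, R:{G} ∪→ {G,T}; cost 1
[col 0] GIMOR: children GIO:{A,T}, MR:{G,T} ∩→ {T}; cost 0
[col 1] GI: children G:{C}, I:{A} ∪→ {A,C}; cost 1
[col 1] GIO: children GI:{A,C}, O:{A} ∩→ {A}; cost 0
[col 1] MR: children M:{C}, R:{A} ∪→ {A,C}; cost 1
[col 1] GIMOR: children GIO:{A}, MR:{A,C} ∩→ {A}; cost 0
[col 2] GI: children G:{A}, I:{T} ∪→ {A,T}; cost 1
[col 2] GIO: children GI:{A,T}, O:{T} ∩→ {T}; cost 0
[col 2] MR: children M:{T}, R:{A} ∪→ {A,T}; cost 1
[col 2] GIMOR: children GIO:{T}, MR:{A,T} ∩→ {T}; cost 0
per-site changes: [2, 2, 2]; total = 6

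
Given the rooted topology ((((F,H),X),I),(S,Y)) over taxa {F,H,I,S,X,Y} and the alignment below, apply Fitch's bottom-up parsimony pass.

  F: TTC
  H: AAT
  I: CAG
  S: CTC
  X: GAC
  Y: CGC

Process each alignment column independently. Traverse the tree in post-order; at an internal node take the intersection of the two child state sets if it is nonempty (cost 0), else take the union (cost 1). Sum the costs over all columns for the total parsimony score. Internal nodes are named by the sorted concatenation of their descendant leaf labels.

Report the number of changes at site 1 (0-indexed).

site 0, node FH: F={T} ∪ H={A} → {A,T} (+1)
site 0, node FHX: FH={A,T} ∪ X={G} → {A,G,T} (+1)
site 0, node FHIX: FHX={A,G,T} ∪ I={C} → {A,C,G,T} (+1)
site 0, node SY: S={C} ∩ Y={C} → {C} (+0)
site 0, node FHISXY: FHIX={A,C,G,T} ∩ SY={C} → {C} (+0)
site 1, node FH: F={T} ∪ H={A} → {A,T} (+1)
site 1, node FHX: FH={A,T} ∩ X={A} → {A} (+0)
site 1, node FHIX: FHX={A} ∩ I={A} → {A} (+0)
site 1, node SY: S={T} ∪ Y={G} → {G,T} (+1)
site 1, node FHISXY: FHIX={A} ∪ SY={G,T} → {A,G,T} (+1)
site 2, node FH: F={C} ∪ H={T} → {C,T} (+1)
site 2, node FHX: FH={C,T} ∩ X={C} → {C} (+0)
site 2, node FHIX: FHX={C} ∪ I={G} → {C,G} (+1)
site 2, node SY: S={C} ∩ Y={C} → {C} (+0)
site 2, node FHISXY: FHIX={C,G} ∩ SY={C} → {C} (+0)
per-site changes: [3, 3, 2]; total = 8

3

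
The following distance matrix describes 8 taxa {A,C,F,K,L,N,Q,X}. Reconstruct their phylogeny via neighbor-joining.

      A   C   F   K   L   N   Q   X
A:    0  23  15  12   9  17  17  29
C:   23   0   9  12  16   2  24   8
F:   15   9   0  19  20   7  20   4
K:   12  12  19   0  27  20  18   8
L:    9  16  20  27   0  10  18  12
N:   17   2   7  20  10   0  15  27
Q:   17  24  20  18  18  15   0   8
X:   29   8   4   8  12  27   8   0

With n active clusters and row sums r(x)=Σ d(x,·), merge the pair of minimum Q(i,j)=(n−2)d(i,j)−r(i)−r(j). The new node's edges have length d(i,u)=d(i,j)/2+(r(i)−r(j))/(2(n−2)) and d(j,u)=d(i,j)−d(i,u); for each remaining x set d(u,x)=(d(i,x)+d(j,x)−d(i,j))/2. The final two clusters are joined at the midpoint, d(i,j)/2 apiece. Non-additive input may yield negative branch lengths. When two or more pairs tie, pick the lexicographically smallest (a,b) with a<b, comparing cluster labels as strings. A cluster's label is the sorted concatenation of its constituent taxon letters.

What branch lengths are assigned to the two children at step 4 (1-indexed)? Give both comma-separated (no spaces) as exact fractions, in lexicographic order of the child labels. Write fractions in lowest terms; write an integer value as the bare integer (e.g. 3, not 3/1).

step 1: merge (A,L) at d=9, Q=-180; branch lengths A→16/3, L→11/3; new cluster AL
  updated: d(AL,C)=15, d(AL,F)=13, d(AL,K)=15, d(AL,N)=9, d(AL,Q)=13, d(AL,X)=16
step 2: merge (C,N) at d=2, Q=-140; branch lengths C→0, N→2; new cluster CN
  updated: d(AL,CN)=11, d(CN,F)=7, d(CN,K)=15, d(CN,Q)=37/2, d(CN,X)=33/2
step 3: merge (CN,F) at d=7, Q=-103; branch lengths CN→33/8, F→23/8; new cluster CFN
  updated: d(AL,CFN)=17/2, d(CFN,K)=27/2, d(CFN,Q)=63/4, d(CFN,X)=27/4
step 4: merge (AL,CFN) at d=17/2, Q=-143/2; branch lengths AL→67/12, CFN→35/12; new cluster ACFLN
  updated: d(ACFLN,K)=10, d(ACFLN,Q)=81/8, d(ACFLN,X)=57/8
step 5: merge (ACFLN,K) at d=10, Q=-173/4; branch lengths ACFLN→45/16, K→115/16; new cluster ACFKLN
  updated: d(ACFKLN,Q)=145/16, d(ACFKLN,X)=41/16
step 6: merge (ACFKLN,Q) at d=145/16, Q=-157/8; branch lengths ACFKLN→29/16, Q→29/4; new cluster ACFKLNQ
  updated: d(ACFKLNQ,X)=3/4
step 7: merge (ACFKLNQ,X) at d=3/4; branch lengths ACFKLNQ→3/8, X→3/8; new cluster ACFKLNQX
final tree: (((((A:16/3,L:11/3):67/12,((C:0,N:2):33/8,F:23/8):35/12):45/16,K:115/16):29/16,Q:29/4):3/8,X:3/8)
total length: 741/16

67/12,35/12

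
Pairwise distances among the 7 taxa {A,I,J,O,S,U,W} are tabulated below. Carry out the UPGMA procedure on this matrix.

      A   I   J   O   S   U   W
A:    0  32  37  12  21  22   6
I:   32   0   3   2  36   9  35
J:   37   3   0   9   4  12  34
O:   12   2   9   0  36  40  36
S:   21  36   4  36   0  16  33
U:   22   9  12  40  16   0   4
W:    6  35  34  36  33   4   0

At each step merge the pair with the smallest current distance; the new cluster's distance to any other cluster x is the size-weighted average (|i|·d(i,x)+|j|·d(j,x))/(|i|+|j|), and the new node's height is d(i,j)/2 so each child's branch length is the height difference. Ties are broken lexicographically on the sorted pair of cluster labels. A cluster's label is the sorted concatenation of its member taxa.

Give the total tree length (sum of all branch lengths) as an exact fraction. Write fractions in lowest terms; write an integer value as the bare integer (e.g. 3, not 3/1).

587/12

1. join I+O (d=2) ⇒ IO; edges |I|=1, |O|=1
  updated: d(A,IO)=22, d(IO,J)=6, d(IO,S)=36, d(IO,U)=49/2, d(IO,W)=71/2
2. join J+S (d=4) ⇒ JS; edges |J|=2, |S|=2
  updated: d(A,JS)=29, d(IO,JS)=21, d(JS,U)=14, d(JS,W)=67/2
3. join U+W (d=4) ⇒ UW; edges |U|=2, |W|=2
  updated: d(A,UW)=14, d(IO,UW)=30, d(JS,UW)=95/4
4. join A+UW (d=14) ⇒ AUW; edges |A|=7, |UW|=5
  updated: d(AUW,IO)=82/3, d(AUW,JS)=51/2
5. join IO+JS (d=21) ⇒ IJOS; edges |IO|=19/2, |JS|=17/2
  updated: d(AUW,IJOS)=317/12
6. join AUW+IJOS (d=317/12) ⇒ AIJOSUW; edges |AUW|=149/24, |IJOS|=65/24
final tree: ((A:7,(U:2,W:2):5):149/24,((I:1,O:1):19/2,(J:2,S:2):17/2):65/24)
total length: 587/12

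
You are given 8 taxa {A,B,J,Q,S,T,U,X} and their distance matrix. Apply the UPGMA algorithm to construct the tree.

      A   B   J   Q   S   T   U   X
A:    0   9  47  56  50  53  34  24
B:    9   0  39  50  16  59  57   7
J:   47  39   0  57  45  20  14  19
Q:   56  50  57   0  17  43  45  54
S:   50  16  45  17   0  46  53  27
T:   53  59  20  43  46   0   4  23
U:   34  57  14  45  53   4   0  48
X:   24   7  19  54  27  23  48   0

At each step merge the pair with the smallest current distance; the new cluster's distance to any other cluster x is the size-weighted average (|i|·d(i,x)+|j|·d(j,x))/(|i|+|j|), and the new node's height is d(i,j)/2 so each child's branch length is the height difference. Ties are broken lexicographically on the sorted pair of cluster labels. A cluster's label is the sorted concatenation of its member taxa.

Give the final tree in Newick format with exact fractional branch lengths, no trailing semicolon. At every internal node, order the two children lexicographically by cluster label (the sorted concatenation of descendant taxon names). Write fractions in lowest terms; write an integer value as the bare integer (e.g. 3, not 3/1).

(((A:33/4,(B:7/2,X:7/2):19/4):461/36,(J:17/2,(T:2,U:2):13/2):113/9):55/36,(Q:17/2,S:17/2):169/12)

iteration 1: select T,U (d=4); attach at lengths (2, 2); label the merged cluster TU
  updated: d(A,TU)=87/2, d(B,TU)=58, d(J,TU)=17, d(Q,TU)=44, d(S,TU)=99/2, d(TU,X)=71/2
iteration 2: select B,X (d=7); attach at lengths (7/2, 7/2); label the merged cluster BX
  updated: d(A,BX)=33/2, d(BX,J)=29, d(BX,Q)=52, d(BX,S)=43/2, d(BX,TU)=187/4
iteration 3: select A,BX (d=33/2); attach at lengths (33/4, 19/4); label the merged cluster ABX
  updated: d(ABX,J)=35, d(ABX,Q)=160/3, d(ABX,S)=31, d(ABX,TU)=137/3
iteration 4: select J,TU (d=17); attach at lengths (17/2, 13/2); label the merged cluster JTU
  updated: d(ABX,JTU)=379/9, d(JTU,Q)=145/3, d(JTU,S)=48
iteration 5: select Q,S (d=17); attach at lengths (17/2, 17/2); label the merged cluster QS
  updated: d(ABX,QS)=253/6, d(JTU,QS)=289/6
iteration 6: select ABX,JTU (d=379/9); attach at lengths (461/36, 113/9); label the merged cluster ABJTUX
  updated: d(ABJTUX,QS)=271/6
iteration 7: select ABJTUX,QS (d=271/6); attach at lengths (55/36, 169/12); label the merged cluster ABJQSTUX
final tree: (((A:33/4,(B:7/2,X:7/2):19/4):461/36,(J:17/2,(T:2,U:2):13/2):113/9):55/36,(Q:17/2,S:17/2):169/12)
total length: 3491/36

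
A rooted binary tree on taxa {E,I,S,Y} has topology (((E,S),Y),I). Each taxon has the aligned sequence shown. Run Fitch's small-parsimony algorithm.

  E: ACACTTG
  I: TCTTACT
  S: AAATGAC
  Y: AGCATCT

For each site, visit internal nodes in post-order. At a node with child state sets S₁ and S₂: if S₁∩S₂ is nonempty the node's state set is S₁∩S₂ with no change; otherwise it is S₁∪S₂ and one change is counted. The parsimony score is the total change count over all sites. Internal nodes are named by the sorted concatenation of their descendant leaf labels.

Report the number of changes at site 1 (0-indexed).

2

site 0, node ES: E={A} ∩ S={A} → {A} (+0)
site 0, node ESY: ES={A} ∩ Y={A} → {A} (+0)
site 0, node EISY: ESY={A} ∪ I={T} → {A,T} (+1)
site 1, node ES: E={C} ∪ S={A} → {A,C} (+1)
site 1, node ESY: ES={A,C} ∪ Y={G} → {A,C,G} (+1)
site 1, node EISY: ESY={A,C,G} ∩ I={C} → {C} (+0)
site 2, node ES: E={A} ∩ S={A} → {A} (+0)
site 2, node ESY: ES={A} ∪ Y={C} → {A,C} (+1)
site 2, node EISY: ESY={A,C} ∪ I={T} → {A,C,T} (+1)
site 3, node ES: E={C} ∪ S={T} → {C,T} (+1)
site 3, node ESY: ES={C,T} ∪ Y={A} → {A,C,T} (+1)
site 3, node EISY: ESY={A,C,T} ∩ I={T} → {T} (+0)
site 4, node ES: E={T} ∪ S={G} → {G,T} (+1)
site 4, node ESY: ES={G,T} ∩ Y={T} → {T} (+0)
site 4, node EISY: ESY={T} ∪ I={A} → {A,T} (+1)
site 5, node ES: E={T} ∪ S={A} → {A,T} (+1)
site 5, node ESY: ES={A,T} ∪ Y={C} → {A,C,T} (+1)
site 5, node EISY: ESY={A,C,T} ∩ I={C} → {C} (+0)
site 6, node ES: E={G} ∪ S={C} → {C,G} (+1)
site 6, node ESY: ES={C,G} ∪ Y={T} → {C,G,T} (+1)
site 6, node EISY: ESY={C,G,T} ∩ I={T} → {T} (+0)
per-site changes: [1, 2, 2, 2, 2, 2, 2]; total = 13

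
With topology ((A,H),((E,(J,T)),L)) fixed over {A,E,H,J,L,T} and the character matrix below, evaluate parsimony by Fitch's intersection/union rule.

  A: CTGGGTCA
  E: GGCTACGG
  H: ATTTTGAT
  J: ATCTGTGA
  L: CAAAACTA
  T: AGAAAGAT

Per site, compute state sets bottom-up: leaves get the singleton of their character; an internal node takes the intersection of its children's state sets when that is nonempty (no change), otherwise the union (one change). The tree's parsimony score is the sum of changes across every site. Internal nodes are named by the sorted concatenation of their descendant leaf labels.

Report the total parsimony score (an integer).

site 0, node AH: A={C} ∪ H={A} → {A,C} (+1)
site 0, node JT: J={A} ∩ T={A} → {A} (+0)
site 0, node EJT: E={G} ∪ JT={A} → {A,G} (+1)
site 0, node EJLT: EJT={A,G} ∪ L={C} → {A,C,G} (+1)
site 0, node AEHJLT: AH={A,C} ∩ EJLT={A,C,G} → {A,C} (+0)
site 1, node AH: A={T} ∩ H={T} → {T} (+0)
site 1, node JT: J={T} ∪ T={G} → {G,T} (+1)
site 1, node EJT: E={G} ∩ JT={G,T} → {G} (+0)
site 1, node EJLT: EJT={G} ∪ L={A} → {A,G} (+1)
site 1, node AEHJLT: AH={T} ∪ EJLT={A,G} → {A,G,T} (+1)
site 2, node AH: A={G} ∪ H={T} → {G,T} (+1)
site 2, node JT: J={C} ∪ T={A} → {A,C} (+1)
site 2, node EJT: E={C} ∩ JT={A,C} → {C} (+0)
site 2, node EJLT: EJT={C} ∪ L={A} → {A,C} (+1)
site 2, node AEHJLT: AH={G,T} ∪ EJLT={A,C} → {A,C,G,T} (+1)
site 3, node AH: A={G} ∪ H={T} → {G,T} (+1)
site 3, node JT: J={T} ∪ T={A} → {A,T} (+1)
site 3, node EJT: E={T} ∩ JT={A,T} → {T} (+0)
site 3, node EJLT: EJT={T} ∪ L={A} → {A,T} (+1)
site 3, node AEHJLT: AH={G,T} ∩ EJLT={A,T} → {T} (+0)
site 4, node AH: A={G} ∪ H={T} → {G,T} (+1)
site 4, node JT: J={G} ∪ T={A} → {A,G} (+1)
site 4, node EJT: E={A} ∩ JT={A,G} → {A} (+0)
site 4, node EJLT: EJT={A} ∩ L={A} → {A} (+0)
site 4, node AEHJLT: AH={G,T} ∪ EJLT={A} → {A,G,T} (+1)
site 5, node AH: A={T} ∪ H={G} → {G,T} (+1)
site 5, node JT: J={T} ∪ T={G} → {G,T} (+1)
site 5, node EJT: E={C} ∪ JT={G,T} → {C,G,T} (+1)
site 5, node EJLT: EJT={C,G,T} ∩ L={C} → {C} (+0)
site 5, node AEHJLT: AH={G,T} ∪ EJLT={C} → {C,G,T} (+1)
site 6, node AH: A={C} ∪ H={A} → {A,C} (+1)
site 6, node JT: J={G} ∪ T={A} → {A,G} (+1)
site 6, node EJT: E={G} ∩ JT={A,G} → {G} (+0)
site 6, node EJLT: EJT={G} ∪ L={T} → {G,T} (+1)
site 6, node AEHJLT: AH={A,C} ∪ EJLT={G,T} → {A,C,G,T} (+1)
site 7, node AH: A={A} ∪ H={T} → {A,T} (+1)
site 7, node JT: J={A} ∪ T={T} → {A,T} (+1)
site 7, node EJT: E={G} ∪ JT={A,T} → {A,G,T} (+1)
site 7, node EJLT: EJT={A,G,T} ∩ L={A} → {A} (+0)
site 7, node AEHJLT: AH={A,T} ∩ EJLT={A} → {A} (+0)
per-site changes: [3, 3, 4, 3, 3, 4, 4, 3]; total = 27

27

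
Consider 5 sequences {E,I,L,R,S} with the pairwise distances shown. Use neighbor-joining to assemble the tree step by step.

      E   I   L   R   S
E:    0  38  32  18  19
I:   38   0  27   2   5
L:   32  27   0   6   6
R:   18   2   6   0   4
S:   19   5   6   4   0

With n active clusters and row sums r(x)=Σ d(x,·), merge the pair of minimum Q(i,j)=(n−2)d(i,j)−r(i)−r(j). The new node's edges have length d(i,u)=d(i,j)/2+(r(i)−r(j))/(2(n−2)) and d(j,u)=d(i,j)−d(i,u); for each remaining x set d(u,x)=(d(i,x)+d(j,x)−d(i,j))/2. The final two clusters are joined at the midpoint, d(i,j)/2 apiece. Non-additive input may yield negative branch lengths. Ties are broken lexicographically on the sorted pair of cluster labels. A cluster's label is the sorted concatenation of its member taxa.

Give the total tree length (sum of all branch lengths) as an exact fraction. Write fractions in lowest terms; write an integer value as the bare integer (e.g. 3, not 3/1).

1. join I+R (d=2, Q=-96) ⇒ IR; edges |I|=8, |R|=-6
  updated: d(E,IR)=27, d(IR,L)=31/2, d(IR,S)=7/2
2. join E+IR (d=27, Q=-70) ⇒ EIR; edges |E|=43/2, |IR|=11/2
  updated: d(EIR,L)=41/4, d(EIR,S)=-9/4
3. join EIR+L (d=41/4, Q=-14) ⇒ EILR; edges |EIR|=1, |L|=37/4
  updated: d(EILR,S)=-13/4
4. join EILR+S (d=-13/4) ⇒ EILRS; edges |EILR|=-13/8, |S|=-13/8
final tree: (((E:43/2,(I:8,R:-6):11/2):1,L:37/4):-13/8,S:-13/8)
total length: 36

36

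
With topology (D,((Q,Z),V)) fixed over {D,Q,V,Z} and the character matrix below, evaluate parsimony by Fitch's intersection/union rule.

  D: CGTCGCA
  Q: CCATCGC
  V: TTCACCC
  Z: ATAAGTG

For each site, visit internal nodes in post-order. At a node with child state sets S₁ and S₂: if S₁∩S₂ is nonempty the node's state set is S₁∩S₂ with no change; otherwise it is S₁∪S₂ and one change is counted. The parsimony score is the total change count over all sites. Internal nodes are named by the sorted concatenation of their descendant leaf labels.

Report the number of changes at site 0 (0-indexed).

2

site 0, node QZ: Q={C} ∪ Z={A} → {A,C} (+1)
site 0, node QVZ: QZ={A,C} ∪ V={T} → {A,C,T} (+1)
site 0, node DQVZ: D={C} ∩ QVZ={A,C,T} → {C} (+0)
site 1, node QZ: Q={C} ∪ Z={T} → {C,T} (+1)
site 1, node QVZ: QZ={C,T} ∩ V={T} → {T} (+0)
site 1, node DQVZ: D={G} ∪ QVZ={T} → {G,T} (+1)
site 2, node QZ: Q={A} ∩ Z={A} → {A} (+0)
site 2, node QVZ: QZ={A} ∪ V={C} → {A,C} (+1)
site 2, node DQVZ: D={T} ∪ QVZ={A,C} → {A,C,T} (+1)
site 3, node QZ: Q={T} ∪ Z={A} → {A,T} (+1)
site 3, node QVZ: QZ={A,T} ∩ V={A} → {A} (+0)
site 3, node DQVZ: D={C} ∪ QVZ={A} → {A,C} (+1)
site 4, node QZ: Q={C} ∪ Z={G} → {C,G} (+1)
site 4, node QVZ: QZ={C,G} ∩ V={C} → {C} (+0)
site 4, node DQVZ: D={G} ∪ QVZ={C} → {C,G} (+1)
site 5, node QZ: Q={G} ∪ Z={T} → {G,T} (+1)
site 5, node QVZ: QZ={G,T} ∪ V={C} → {C,G,T} (+1)
site 5, node DQVZ: D={C} ∩ QVZ={C,G,T} → {C} (+0)
site 6, node QZ: Q={C} ∪ Z={G} → {C,G} (+1)
site 6, node QVZ: QZ={C,G} ∩ V={C} → {C} (+0)
site 6, node DQVZ: D={A} ∪ QVZ={C} → {A,C} (+1)
per-site changes: [2, 2, 2, 2, 2, 2, 2]; total = 14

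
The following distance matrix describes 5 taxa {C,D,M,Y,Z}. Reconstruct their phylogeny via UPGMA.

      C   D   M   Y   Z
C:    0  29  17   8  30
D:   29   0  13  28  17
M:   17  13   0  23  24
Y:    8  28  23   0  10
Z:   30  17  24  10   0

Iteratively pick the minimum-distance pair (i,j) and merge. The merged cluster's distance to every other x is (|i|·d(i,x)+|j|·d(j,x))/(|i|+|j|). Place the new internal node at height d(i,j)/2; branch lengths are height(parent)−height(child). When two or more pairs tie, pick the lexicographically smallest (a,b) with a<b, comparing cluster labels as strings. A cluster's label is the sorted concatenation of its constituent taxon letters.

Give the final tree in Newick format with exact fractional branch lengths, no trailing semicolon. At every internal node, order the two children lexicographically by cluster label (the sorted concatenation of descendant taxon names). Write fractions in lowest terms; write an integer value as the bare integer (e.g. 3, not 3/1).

(((C:4,Y:4):6,Z:10):3/2,(D:13/2,M:13/2):5)

iteration 1: select C,Y (d=8); attach at lengths (4, 4); label the merged cluster CY
  updated: d(CY,D)=57/2, d(CY,M)=20, d(CY,Z)=20
iteration 2: select D,M (d=13); attach at lengths (13/2, 13/2); label the merged cluster DM
  updated: d(CY,DM)=97/4, d(DM,Z)=41/2
iteration 3: select CY,Z (d=20); attach at lengths (6, 10); label the merged cluster CYZ
  updated: d(CYZ,DM)=23
iteration 4: select CYZ,DM (d=23); attach at lengths (3/2, 5); label the merged cluster CDMYZ
final tree: (((C:4,Y:4):6,Z:10):3/2,(D:13/2,M:13/2):5)
total length: 87/2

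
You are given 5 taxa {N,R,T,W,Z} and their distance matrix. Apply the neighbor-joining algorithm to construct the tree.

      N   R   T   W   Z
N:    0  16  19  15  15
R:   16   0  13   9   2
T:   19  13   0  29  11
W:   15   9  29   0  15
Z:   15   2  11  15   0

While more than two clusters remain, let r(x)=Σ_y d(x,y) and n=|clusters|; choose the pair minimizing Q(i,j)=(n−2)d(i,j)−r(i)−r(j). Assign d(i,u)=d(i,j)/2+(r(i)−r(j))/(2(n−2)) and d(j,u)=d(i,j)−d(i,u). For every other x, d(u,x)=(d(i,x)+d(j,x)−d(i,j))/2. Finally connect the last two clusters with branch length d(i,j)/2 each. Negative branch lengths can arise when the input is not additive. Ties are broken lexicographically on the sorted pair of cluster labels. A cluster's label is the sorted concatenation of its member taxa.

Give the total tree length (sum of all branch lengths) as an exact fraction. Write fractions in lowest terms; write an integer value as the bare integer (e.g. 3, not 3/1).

131/4

1. join N+W (d=15, Q=-88) ⇒ NW; edges |N|=7, |W|=8
  updated: d(NW,R)=5, d(NW,T)=33/2, d(NW,Z)=15/2
2. join NW+R (d=5, Q=-39) ⇒ NRW; edges |NW|=19/4, |R|=1/4
  updated: d(NRW,T)=49/4, d(NRW,Z)=9/4
3. join NRW+T (d=49/4, Q=-51/2) ⇒ NRTW; edges |NRW|=7/4, |T|=21/2
  updated: d(NRTW,Z)=1/2
4. join NRTW+Z (d=1/2) ⇒ NRTWZ; edges |NRTW|=1/4, |Z|=1/4
final tree: ((((N:7,W:8):19/4,R:1/4):7/4,T:21/2):1/4,Z:1/4)
total length: 131/4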